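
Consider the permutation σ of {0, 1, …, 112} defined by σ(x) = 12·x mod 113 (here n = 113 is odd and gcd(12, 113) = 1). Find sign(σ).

Orbit of 95 under x↦12x: [95, 10, 7, 84, 104, 5, 60]… (length divides ord_113(12)).
Cycle type of π: 112 + 1; total 2 cycles.
With 2 cycles on 113 points, sign = (−1)^{113−2} = -1.

-1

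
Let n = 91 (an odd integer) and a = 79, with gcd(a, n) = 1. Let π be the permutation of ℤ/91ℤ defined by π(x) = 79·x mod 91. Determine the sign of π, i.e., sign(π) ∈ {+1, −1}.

+1

Orbit of 79 under x↦79x: [79, 53, 1]… (length divides ord_91(79)).
Cycle lengths of π_79 on ℤ/91ℤ: [3, 3, 3, 3, 3, 3, 3, 3, 3, 3, 3, 3, 3, 3, 3, 3, 3, 3, 3, 3, 3, 3, 3, 3, 3, 3, 1, 1, 1, 1, 1, 1, 1, 1, 1, 1, 1, 1, 1]; 39 cycles in total.
With 39 cycles on 91 points, sign = (−1)^{91−39} = +1.
(79|91)_J = +1 (Zolotarev's lemma cross-check).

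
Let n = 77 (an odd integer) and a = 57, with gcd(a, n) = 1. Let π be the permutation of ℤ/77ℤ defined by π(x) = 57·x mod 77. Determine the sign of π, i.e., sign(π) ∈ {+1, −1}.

Start at x=43: 43 → 64 → 29 → 36 → 50 → 1 → 57 → … (one orbit).
Cycle type of π: 10×7 + 1×7; total 14 cycles.
14 cycles on 77: each ℓ→(−1)^(ℓ−1), product (−1)^63 = -1.

-1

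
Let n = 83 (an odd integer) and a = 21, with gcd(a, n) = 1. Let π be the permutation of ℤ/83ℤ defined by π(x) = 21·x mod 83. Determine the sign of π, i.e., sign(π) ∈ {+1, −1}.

Orbit of 28 under x↦21x: [28, 7, 64, 16, 4, 1, 21]… (length divides ord_83(21)).
π_21 has 3 disjoint cycles with lengths [41, 41, 1] on {0,…,82}.
3 cycles on 83: each ℓ→(−1)^(ℓ−1), product (−1)^80 = +1.
Via Zolotarev, sign(π_{21}) = (21|83) = +1.

+1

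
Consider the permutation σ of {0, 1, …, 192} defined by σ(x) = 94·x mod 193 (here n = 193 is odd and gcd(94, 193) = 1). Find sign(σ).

Orbit of 117 under x↦94x: [117, 190, 104, 126, 71, 112, 106]… (length divides ord_193(94)).
The orbit structure of x ↦ 94x mod 193: 4 orbits of sizes [64, 64, 64, 1].
sign(π) = (−1)^{n − #cycles} = (−1)^{193−4} = (−1)^189 = -1.
(94|193)_J = -1 (Zolotarev's lemma cross-check).

-1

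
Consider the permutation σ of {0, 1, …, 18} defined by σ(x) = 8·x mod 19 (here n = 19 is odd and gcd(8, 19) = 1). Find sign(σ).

-1

Start at x=8: 8 → 7 → 18 → 11 → 12 → 1 → 8 (one orbit).
4 cycles of lengths [6, 6, 6, 1].
4 cycles on 19: each ℓ→(−1)^(ℓ−1), product (−1)^15 = -1.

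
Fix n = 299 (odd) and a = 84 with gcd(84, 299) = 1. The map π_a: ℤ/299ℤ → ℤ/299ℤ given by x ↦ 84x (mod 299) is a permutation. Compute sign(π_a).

+1

Orbit of 16 under x↦84x: [16, 148, 173, 180, 170, 227, 231]… (length divides ord_299(84)).
5 cycles of lengths [132, 132, 22, 12, 1].
With 5 cycles on 299 points, sign = (−1)^{299−5} = +1.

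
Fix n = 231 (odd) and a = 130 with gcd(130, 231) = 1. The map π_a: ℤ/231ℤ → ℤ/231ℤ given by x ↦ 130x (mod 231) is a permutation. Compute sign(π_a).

Trace 64: π^k(64) = [64, 4, 58, 148, 67, 163, 169] for k=0..6.
27 cycles of lengths [15, 15, 15, 15, 15, 15, 15, 15, 15, 15, 15, 15, 5, 5, 5, 5, 5, 5, 3, 3, 3, 3, 3, 3, 1, 1, 1].
With 27 cycles on 231 points, sign = (−1)^{231−27} = +1.

+1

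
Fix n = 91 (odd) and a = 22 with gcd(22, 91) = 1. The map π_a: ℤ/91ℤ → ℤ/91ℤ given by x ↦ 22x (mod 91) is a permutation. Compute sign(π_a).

+1

Trace 29: π^k(29) = [29, 1, 22] for k=0..2.
π_22 has 35 disjoint cycles with lengths [3, 3, 3, 3, 3, 3, 3, 3, 3, 3, 3, 3, 3, 3, 3, 3, 3, 3, 3, 3, 3, 3, 3, 3, 3, 3, 3, 3, 1, 1, 1, 1, 1, 1, 1] on {0,…,90}.
sign(π) = (−1)^{n − #cycles} = (−1)^{91−35} = (−1)^56 = +1.
Zolotarev: (22|91) = +1, matching the cycle-count sign.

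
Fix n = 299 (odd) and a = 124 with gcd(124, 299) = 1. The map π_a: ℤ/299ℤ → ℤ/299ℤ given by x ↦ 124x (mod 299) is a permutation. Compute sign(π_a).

-1

Trace 108: π^k(108) = [108, 236, 261, 72, 257, 174, 48] for k=0..6.
Cycle lengths of π_124 on ℤ/299ℤ: [132, 132, 12, 11, 11, 1]; 6 cycles in total.
299 − 6 = 293 transpositions; sign(π) = (−1)^293 = -1.
Zolotarev: (124|299) = -1, matching the cycle-count sign.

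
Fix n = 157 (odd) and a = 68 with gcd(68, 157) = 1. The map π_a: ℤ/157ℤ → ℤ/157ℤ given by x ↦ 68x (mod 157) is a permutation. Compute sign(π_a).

+1

Orbit of 145 under x↦68x: [145, 126, 90, 154, 110, 101, 117]… (length divides ord_157(68)).
3 cycles of lengths [78, 78, 1].
n − c = 157 − 3 = 154; sign = (−1)^154 = +1.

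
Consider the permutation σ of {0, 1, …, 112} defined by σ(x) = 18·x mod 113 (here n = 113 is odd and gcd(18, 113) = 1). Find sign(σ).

Orbit of 95 under x↦18x: [95, 15, 44, 1, 18, 98, 69]… (length divides ord_113(18)).
π_18 has 15 disjoint cycles with lengths [8, 8, 8, 8, 8, 8, 8, 8, 8, 8, 8, 8, 8, 8, 1] on {0,…,112}.
n − c = 113 − 15 = 98; sign = (−1)^98 = +1.
The Jacobi symbol (18|113) = +1 (Zolotarev) agrees.

+1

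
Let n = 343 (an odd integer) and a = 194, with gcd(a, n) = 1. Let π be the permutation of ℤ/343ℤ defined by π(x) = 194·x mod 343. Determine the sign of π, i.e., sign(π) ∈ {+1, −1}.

Trace 262: π^k(262) = [262, 64, 68, 158, 125, 240, 255] for k=0..6.
Decompose π into cycles: lengths [294, 42, 6, 1] (4 cycles, including the fixed point 0).
4 cycles on 343: each ℓ→(−1)^(ℓ−1), product (−1)^339 = -1.
Via Zolotarev, sign(π_{194}) = (194|343) = -1.

-1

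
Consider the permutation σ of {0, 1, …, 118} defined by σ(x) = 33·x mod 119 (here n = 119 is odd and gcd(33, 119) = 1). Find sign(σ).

-1

Orbit of 18 under x↦33x: [18, 118, 86, 101, 1, 33]… (length divides ord_119(33)).
π_33 has 26 disjoint cycles with lengths [6, 6, 6, 6, 6, 6, 6, 6, 6, 6, 6, 6, 6, 6, 6, 6, 6, 2, 2, 2, 2, 2, 2, 2, 2, 1] on {0,…,118}.
119 − 26 = 93 transpositions; sign(π) = (−1)^93 = -1.
(33|119)_J = -1 (Zolotarev's lemma cross-check).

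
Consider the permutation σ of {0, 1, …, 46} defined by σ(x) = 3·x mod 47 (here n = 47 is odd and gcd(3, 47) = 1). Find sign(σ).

Start at x=3: 3 → 9 → 27 → 34 → 8 → 24 → 25 → … (one orbit).
Cycle type of π: 23×2 + 1; total 3 cycles.
3 cycles on 47: each ℓ→(−1)^(ℓ−1), product (−1)^44 = +1.
Zolotarev: (3|47) = +1, matching the cycle-count sign.

+1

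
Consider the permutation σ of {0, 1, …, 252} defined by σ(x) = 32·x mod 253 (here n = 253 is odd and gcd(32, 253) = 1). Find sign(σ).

Trace 164: π^k(164) = [164, 188, 197, 232, 87, 1, 32] for k=0..6.
18 cycles of lengths [22, 22, 22, 22, 22, 22, 22, 22, 22, 22, 11, 11, 2, 2, 2, 2, 2, 1].
18 cycles on 253: each ℓ→(−1)^(ℓ−1), product (−1)^235 = -1.

-1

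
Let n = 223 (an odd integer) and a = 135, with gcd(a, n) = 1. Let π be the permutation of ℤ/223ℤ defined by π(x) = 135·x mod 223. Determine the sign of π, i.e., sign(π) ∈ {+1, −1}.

+1

Orbit of 183 under x↦135x: [183, 175, 210, 29, 124, 15, 18]… (length divides ord_223(135)).
3 cycles of lengths [111, 111, 1].
n − c = 223 − 3 = 220; sign = (−1)^220 = +1.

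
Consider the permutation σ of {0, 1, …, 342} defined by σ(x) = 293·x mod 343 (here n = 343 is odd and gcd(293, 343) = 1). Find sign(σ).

-1

Trace 197: π^k(197) = [197, 97, 295, 342, 50, 244, 148] for k=0..6.
Decompose π into cycles: lengths [14, 14, 14, 14, 14, 14, 14, 14, 14, 14, 14, 14, 14, 14, 14, 14, 14, 14, 14, 14, 14, 2, 2, 2, 2, 2, 2, 2, 2, 2, 2, 2, 2, 2, 2, 2, 2, 2, 2, 2, 2, 2, 2, 2, 2, 1] (46 cycles, including the fixed point 0).
n − c = 343 − 46 = 297; sign = (−1)^297 = -1.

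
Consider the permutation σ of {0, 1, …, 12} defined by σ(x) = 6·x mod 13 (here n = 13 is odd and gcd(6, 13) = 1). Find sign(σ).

Orbit of 6 under x↦6x: [6, 10, 8, 9, 2, 12, 7]… (length divides ord_13(6)).
Cycle lengths of π_6 on ℤ/13ℤ: [12, 1]; 2 cycles in total.
With 2 cycles on 13 points, sign = (−1)^{13−2} = -1.
(6|13)_J = -1 (Zolotarev's lemma cross-check).

-1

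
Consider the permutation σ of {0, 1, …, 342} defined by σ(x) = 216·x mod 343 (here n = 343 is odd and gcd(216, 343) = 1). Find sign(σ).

-1

Start at x=323: 323 → 139 → 183 → 83 → 92 → 321 → 50 → … (one orbit).
Cycle lengths of π_216 on ℤ/343ℤ: [98, 98, 98, 14, 14, 14, 2, 2, 2, 1]; 10 cycles in total.
Σ(ℓ_i−1) = 343−10 = 333; sign = (−1)^333 = -1.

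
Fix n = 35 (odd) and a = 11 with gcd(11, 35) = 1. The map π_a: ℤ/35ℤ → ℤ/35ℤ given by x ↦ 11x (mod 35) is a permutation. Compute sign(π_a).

Start at x=11: 11 → 16 → 1 → 11 (one orbit).
15 cycles of lengths [3, 3, 3, 3, 3, 3, 3, 3, 3, 3, 1, 1, 1, 1, 1].
n − c = 35 − 15 = 20; sign = (−1)^20 = +1.
(11|35)_J = +1 (Zolotarev's lemma cross-check).

+1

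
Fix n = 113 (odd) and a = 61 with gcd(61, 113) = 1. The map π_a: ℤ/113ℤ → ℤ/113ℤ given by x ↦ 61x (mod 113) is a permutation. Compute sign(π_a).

Orbit of 13 under x↦61x: [13, 2, 9, 97, 41, 15, 11]… (length divides ord_113(61)).
Cycle type of π: 56×2 + 1; total 3 cycles.
n − c = 113 − 3 = 110; sign = (−1)^110 = +1.
The Jacobi symbol (61|113) = +1 (Zolotarev) agrees.

+1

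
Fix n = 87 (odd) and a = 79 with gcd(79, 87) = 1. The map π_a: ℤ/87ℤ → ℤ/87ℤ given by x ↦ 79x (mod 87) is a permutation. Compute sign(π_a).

-1

Trace 64: π^k(64) = [64, 10, 7, 31, 13, 70, 49] for k=0..6.
Cycle lengths of π_79 on ℤ/87ℤ: [28, 28, 28, 1, 1, 1]; 6 cycles in total.
With 6 cycles on 87 points, sign = (−1)^{87−6} = -1.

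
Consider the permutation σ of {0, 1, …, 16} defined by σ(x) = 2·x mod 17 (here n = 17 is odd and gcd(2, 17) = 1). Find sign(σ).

Orbit of 4 under x↦2x: [4, 8, 16, 15, 13, 9, 1]… (length divides ord_17(2)).
The orbit structure of x ↦ 2x mod 17: 3 orbits of sizes [8, 8, 1].
n − c = 17 − 3 = 14; sign = (−1)^14 = +1.
(2|17)_J = +1 (Zolotarev's lemma cross-check).

+1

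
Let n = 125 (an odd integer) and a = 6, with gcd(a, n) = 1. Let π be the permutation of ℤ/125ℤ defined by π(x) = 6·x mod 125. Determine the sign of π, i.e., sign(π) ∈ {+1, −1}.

Start at x=36: 36 → 91 → 46 → 26 → 31 → 61 → 116 → … (one orbit).
Decompose π into cycles: lengths [25, 25, 25, 25, 5, 5, 5, 5, 1, 1, 1, 1, 1] (13 cycles, including the fixed point 0).
n − c = 125 − 13 = 112; sign = (−1)^112 = +1.
(6|125)_J = +1 (Zolotarev's lemma cross-check).

+1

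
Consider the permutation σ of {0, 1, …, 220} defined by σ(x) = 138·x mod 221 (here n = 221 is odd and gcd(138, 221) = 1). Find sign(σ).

Start at x=151: 151 → 64 → 213 → 1 → 138 → 38 → 161 → … (one orbit).
Decompose π into cycles: lengths [8, 8, 8, 8, 8, 8, 8, 8, 8, 8, 8, 8, 8, 8, 8, 8, 8, 8, 8, 8, 8, 8, 8, 8, 8, 8, 4, 4, 4, 1] (30 cycles, including the fixed point 0).
sign(π) = (−1)^{n − #cycles} = (−1)^{221−30} = (−1)^191 = -1.

-1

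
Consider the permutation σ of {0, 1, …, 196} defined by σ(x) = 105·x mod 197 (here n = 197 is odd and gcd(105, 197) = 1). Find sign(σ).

Start at x=156: 156 → 29 → 90 → 191 → 158 → 42 → 76 → … (one orbit).
Cycle lengths of π_105 on ℤ/197ℤ: [49, 49, 49, 49, 1]; 5 cycles in total.
With 5 cycles on 197 points, sign = (−1)^{197−5} = +1.
Check: (105/197) = +1 by Zolotarev.

+1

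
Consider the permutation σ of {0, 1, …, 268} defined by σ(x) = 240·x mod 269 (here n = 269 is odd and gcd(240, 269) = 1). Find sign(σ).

Start at x=60: 60 → 143 → 157 → 20 → 227 → 142 → 186 → … (one orbit).
Cycle lengths of π_240 on ℤ/269ℤ: [268, 1]; 2 cycles in total.
n − c = 269 − 2 = 267; sign = (−1)^267 = -1.
The Jacobi symbol (240|269) = -1 (Zolotarev) agrees.

-1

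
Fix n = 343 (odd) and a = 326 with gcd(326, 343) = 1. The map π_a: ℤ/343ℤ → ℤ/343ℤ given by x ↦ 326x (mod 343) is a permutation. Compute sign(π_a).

+1

Orbit of 228 under x↦326x: [228, 240, 36, 74, 114, 120, 18]… (length divides ord_343(326)).
π_326 has 7 disjoint cycles with lengths [147, 147, 21, 21, 3, 3, 1] on {0,…,342}.
Σ(ℓ_i−1) = 343−7 = 336; sign = (−1)^336 = +1.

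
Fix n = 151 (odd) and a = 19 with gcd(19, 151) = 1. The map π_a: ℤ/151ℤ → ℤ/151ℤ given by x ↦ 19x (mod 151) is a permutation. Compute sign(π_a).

Trace 8: π^k(8) = [8, 1, 19, 59, 64] for k=0..4.
π_19 has 31 disjoint cycles with lengths [5, 5, 5, 5, 5, 5, 5, 5, 5, 5, 5, 5, 5, 5, 5, 5, 5, 5, 5, 5, 5, 5, 5, 5, 5, 5, 5, 5, 5, 5, 1] on {0,…,150}.
31 cycles on 151: each ℓ→(−1)^(ℓ−1), product (−1)^120 = +1.

+1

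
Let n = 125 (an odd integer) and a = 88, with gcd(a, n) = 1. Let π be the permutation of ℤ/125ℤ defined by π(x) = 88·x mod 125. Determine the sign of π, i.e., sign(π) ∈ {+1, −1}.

Orbit of 52 under x↦88x: [52, 76, 63, 44, 122, 111, 18]… (length divides ord_125(88)).
π_88 has 4 disjoint cycles with lengths [100, 20, 4, 1] on {0,…,124}.
Σ(ℓ_i−1) = 125−4 = 121; sign = (−1)^121 = -1.
The Jacobi symbol (88|125) = -1 (Zolotarev) agrees.

-1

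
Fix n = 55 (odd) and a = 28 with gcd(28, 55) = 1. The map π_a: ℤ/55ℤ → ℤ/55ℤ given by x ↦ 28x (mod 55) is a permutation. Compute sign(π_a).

+1

Trace 4: π^k(4) = [4, 2, 1, 28, 14, 7, 31] for k=0..6.
Cycle type of π: 20×2 + 10 + 4 + 1; total 5 cycles.
5 cycles on 55: each ℓ→(−1)^(ℓ−1), product (−1)^50 = +1.
Zolotarev: (28|55) = +1, matching the cycle-count sign.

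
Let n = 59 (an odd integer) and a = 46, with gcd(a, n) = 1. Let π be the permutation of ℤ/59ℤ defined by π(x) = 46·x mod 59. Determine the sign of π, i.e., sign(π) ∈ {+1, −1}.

Start at x=49: 49 → 12 → 21 → 22 → 9 → 1 → 46 → … (one orbit).
The orbit structure of x ↦ 46x mod 59: 3 orbits of sizes [29, 29, 1].
3 cycles on 59: each ℓ→(−1)^(ℓ−1), product (−1)^56 = +1.

+1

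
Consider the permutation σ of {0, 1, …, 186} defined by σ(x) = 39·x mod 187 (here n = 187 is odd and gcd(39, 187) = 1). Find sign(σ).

Orbit of 152 under x↦39x: [152, 131, 60, 96, 4, 156, 100]… (length divides ord_187(39)).
Cycle lengths of π_39 on ℤ/187ℤ: [80, 80, 16, 10, 1]; 5 cycles in total.
sign(π) = (−1)^{n − #cycles} = (−1)^{187−5} = (−1)^182 = +1.
(39|187)_J = +1 (Zolotarev's lemma cross-check).

+1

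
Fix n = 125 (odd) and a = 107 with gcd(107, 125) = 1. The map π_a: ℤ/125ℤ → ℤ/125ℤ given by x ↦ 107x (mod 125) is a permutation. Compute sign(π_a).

Orbit of 68 under x↦107x: [68, 26, 32, 49, 118, 1, 107]… (length divides ord_125(107)).
The orbit structure of x ↦ 107x mod 125: 12 orbits of sizes [20, 20, 20, 20, 20, 4, 4, 4, 4, 4, 4, 1].
n − c = 125 − 12 = 113; sign = (−1)^113 = -1.

-1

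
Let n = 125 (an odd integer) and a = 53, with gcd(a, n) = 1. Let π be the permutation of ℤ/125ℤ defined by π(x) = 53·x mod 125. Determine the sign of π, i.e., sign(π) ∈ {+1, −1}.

-1

Start at x=46: 46 → 63 → 89 → 92 → 1 → 53 → 59 → … (one orbit).
Cycle type of π: 100 + 20 + 4 + 1; total 4 cycles.
With 4 cycles on 125 points, sign = (−1)^{125−4} = -1.
Via Zolotarev, sign(π_{53}) = (53|125) = -1.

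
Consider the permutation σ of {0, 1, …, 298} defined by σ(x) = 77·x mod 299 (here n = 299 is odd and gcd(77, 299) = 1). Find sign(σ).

+1

Orbit of 142 under x↦77x: [142, 170, 233, 1, 77, 248, 259]… (length divides ord_299(77)).
Cycle type of π: 22×12 + 11×2 + 2×6 + 1; total 21 cycles.
299 − 21 = 278 transpositions; sign(π) = (−1)^278 = +1.
Zolotarev: (77|299) = +1, matching the cycle-count sign.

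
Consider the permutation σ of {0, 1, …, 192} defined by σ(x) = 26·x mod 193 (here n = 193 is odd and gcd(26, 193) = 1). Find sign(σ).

Trace 46: π^k(46) = [46, 38, 23, 19, 108, 106, 54] for k=0..6.
π_26 has 2 disjoint cycles with lengths [192, 1] on {0,…,192}.
sign(π) = (−1)^{n − #cycles} = (−1)^{193−2} = (−1)^191 = -1.

-1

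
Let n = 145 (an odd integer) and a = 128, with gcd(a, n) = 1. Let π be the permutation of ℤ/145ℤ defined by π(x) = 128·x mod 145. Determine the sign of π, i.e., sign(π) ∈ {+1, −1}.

+1

Start at x=1: 1 → 128 → 144 → 17 → 1 (one orbit).
Cycle type of π: 4×36 + 1; total 37 cycles.
145 − 37 = 108 transpositions; sign(π) = (−1)^108 = +1.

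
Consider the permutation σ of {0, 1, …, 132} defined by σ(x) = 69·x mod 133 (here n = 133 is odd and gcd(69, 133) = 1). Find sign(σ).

Orbit of 132 under x↦69x: [132, 64, 27, 1, 69, 106]… (length divides ord_133(69)).
Cycle type of π: 6×21 + 2×3 + 1; total 25 cycles.
Σ(ℓ_i−1) = 133−25 = 108; sign = (−1)^108 = +1.

+1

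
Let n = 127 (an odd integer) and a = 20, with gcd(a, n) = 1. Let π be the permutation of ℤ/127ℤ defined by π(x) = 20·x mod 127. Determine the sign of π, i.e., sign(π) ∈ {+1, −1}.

-1

Orbit of 19 under x↦20x: [19, 126, 107, 108, 1, 20]… (length divides ord_127(20)).
Cycle type of π: 6×21 + 1; total 22 cycles.
127 − 22 = 105 transpositions; sign(π) = (−1)^105 = -1.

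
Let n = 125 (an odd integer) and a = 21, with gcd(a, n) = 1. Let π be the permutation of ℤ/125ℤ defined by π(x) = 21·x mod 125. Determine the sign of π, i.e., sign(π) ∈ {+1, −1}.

+1

Start at x=11: 11 → 106 → 101 → 121 → 41 → 111 → 81 → … (one orbit).
13 cycles of lengths [25, 25, 25, 25, 5, 5, 5, 5, 1, 1, 1, 1, 1].
Σ(ℓ_i−1) = 125−13 = 112; sign = (−1)^112 = +1.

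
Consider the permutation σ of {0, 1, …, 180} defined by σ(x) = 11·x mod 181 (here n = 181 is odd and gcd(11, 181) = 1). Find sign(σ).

+1

Orbit of 73 under x↦11x: [73, 79, 145, 147, 169, 49, 177]… (length divides ord_181(11)).
Cycle type of π: 90×2 + 1; total 3 cycles.
Σ(ℓ_i−1) = 181−3 = 178; sign = (−1)^178 = +1.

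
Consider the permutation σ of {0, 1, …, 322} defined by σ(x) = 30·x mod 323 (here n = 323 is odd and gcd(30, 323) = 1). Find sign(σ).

+1

Trace 191: π^k(191) = [191, 239, 64, 305, 106, 273, 115] for k=0..6.
π_30 has 35 disjoint cycles with lengths [12, 12, 12, 12, 12, 12, 12, 12, 12, 12, 12, 12, 12, 12, 12, 12, 12, 12, 12, 12, 12, 12, 12, 12, 4, 4, 4, 4, 3, 3, 3, 3, 3, 3, 1] on {0,…,322}.
Σ(ℓ_i−1) = 323−35 = 288; sign = (−1)^288 = +1.
Via Zolotarev, sign(π_{30}) = (30|323) = +1.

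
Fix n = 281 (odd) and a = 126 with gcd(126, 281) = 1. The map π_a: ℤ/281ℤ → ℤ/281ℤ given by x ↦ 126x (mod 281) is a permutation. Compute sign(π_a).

Trace 238: π^k(238) = [238, 202, 162, 180, 200, 191, 181] for k=0..6.
5 cycles of lengths [70, 70, 70, 70, 1].
5 cycles on 281: each ℓ→(−1)^(ℓ−1), product (−1)^276 = +1.

+1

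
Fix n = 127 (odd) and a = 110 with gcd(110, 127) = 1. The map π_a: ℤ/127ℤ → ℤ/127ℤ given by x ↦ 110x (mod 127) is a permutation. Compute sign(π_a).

Start at x=42: 42 → 48 → 73 → 29 → 15 → 126 → 17 → … (one orbit).
2 cycles of lengths [126, 1].
2 cycles on 127: each ℓ→(−1)^(ℓ−1), product (−1)^125 = -1.
Zolotarev: (110|127) = -1, matching the cycle-count sign.

-1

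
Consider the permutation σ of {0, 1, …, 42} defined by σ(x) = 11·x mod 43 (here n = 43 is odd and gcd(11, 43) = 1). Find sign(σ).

Orbit of 4 under x↦11x: [4, 1, 11, 35, 41, 21, 16]… (length divides ord_43(11)).
π_11 has 7 disjoint cycles with lengths [7, 7, 7, 7, 7, 7, 1] on {0,…,42}.
sign(π) = (−1)^{n − #cycles} = (−1)^{43−7} = (−1)^36 = +1.

+1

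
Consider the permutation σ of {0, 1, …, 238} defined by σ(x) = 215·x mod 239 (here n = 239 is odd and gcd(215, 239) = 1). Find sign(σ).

Trace 1: π^k(1) = [1, 215, 98, 38, 44, 139, 10] for k=0..6.
18 cycles of lengths [14, 14, 14, 14, 14, 14, 14, 14, 14, 14, 14, 14, 14, 14, 14, 14, 14, 1].
239 − 18 = 221 transpositions; sign(π) = (−1)^221 = -1.

-1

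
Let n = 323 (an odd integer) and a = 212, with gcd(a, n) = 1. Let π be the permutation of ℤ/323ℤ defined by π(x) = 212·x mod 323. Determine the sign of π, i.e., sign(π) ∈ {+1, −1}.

-1

Trace 287: π^k(287) = [287, 120, 246, 149, 257, 220, 128] for k=0..6.
Decompose π into cycles: lengths [72, 72, 72, 72, 18, 8, 8, 1] (8 cycles, including the fixed point 0).
With 8 cycles on 323 points, sign = (−1)^{323−8} = -1.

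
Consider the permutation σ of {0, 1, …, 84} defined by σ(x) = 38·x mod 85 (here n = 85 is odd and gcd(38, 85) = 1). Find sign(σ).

-1

Trace 47: π^k(47) = [47, 1, 38, 84] for k=0..3.
22 cycles of lengths [4, 4, 4, 4, 4, 4, 4, 4, 4, 4, 4, 4, 4, 4, 4, 4, 4, 4, 4, 4, 4, 1].
n − c = 85 − 22 = 63; sign = (−1)^63 = -1.
Zolotarev: (38|85) = -1, matching the cycle-count sign.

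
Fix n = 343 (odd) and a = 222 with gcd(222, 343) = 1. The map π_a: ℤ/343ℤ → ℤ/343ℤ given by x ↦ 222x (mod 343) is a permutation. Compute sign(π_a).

-1

Trace 176: π^k(176) = [176, 313, 200, 153, 9, 283, 57] for k=0..6.
Decompose π into cycles: lengths [294, 42, 6, 1] (4 cycles, including the fixed point 0).
Σ(ℓ_i−1) = 343−4 = 339; sign = (−1)^339 = -1.
Via Zolotarev, sign(π_{222}) = (222|343) = -1.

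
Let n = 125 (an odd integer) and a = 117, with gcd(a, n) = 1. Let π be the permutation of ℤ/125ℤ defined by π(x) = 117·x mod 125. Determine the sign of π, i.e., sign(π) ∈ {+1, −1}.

-1

Orbit of 33 under x↦117x: [33, 111, 112, 104, 43, 31, 2]… (length divides ord_125(117)).
Decompose π into cycles: lengths [100, 20, 4, 1] (4 cycles, including the fixed point 0).
n − c = 125 − 4 = 121; sign = (−1)^121 = -1.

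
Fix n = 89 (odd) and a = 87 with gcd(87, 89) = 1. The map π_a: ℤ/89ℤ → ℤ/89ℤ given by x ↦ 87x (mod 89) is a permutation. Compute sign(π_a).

+1

Start at x=2: 2 → 85 → 8 → 73 → 32 → 25 → 39 → … (one orbit).
5 cycles of lengths [22, 22, 22, 22, 1].
With 5 cycles on 89 points, sign = (−1)^{89−5} = +1.
The Jacobi symbol (87|89) = +1 (Zolotarev) agrees.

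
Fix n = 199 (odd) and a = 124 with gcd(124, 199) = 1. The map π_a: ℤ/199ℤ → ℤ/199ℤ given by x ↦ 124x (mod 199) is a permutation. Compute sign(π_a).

Trace 169: π^k(169) = [169, 61, 2, 49, 106, 10, 46] for k=0..6.
3 cycles of lengths [99, 99, 1].
199 − 3 = 196 transpositions; sign(π) = (−1)^196 = +1.
(124|199)_J = +1 (Zolotarev's lemma cross-check).

+1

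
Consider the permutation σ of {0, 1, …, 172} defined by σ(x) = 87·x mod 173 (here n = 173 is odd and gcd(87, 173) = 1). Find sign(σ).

Trace 138: π^k(138) = [138, 69, 121, 147, 160, 80, 40] for k=0..6.
Decompose π into cycles: lengths [172, 1] (2 cycles, including the fixed point 0).
With 2 cycles on 173 points, sign = (−1)^{173−2} = -1.

-1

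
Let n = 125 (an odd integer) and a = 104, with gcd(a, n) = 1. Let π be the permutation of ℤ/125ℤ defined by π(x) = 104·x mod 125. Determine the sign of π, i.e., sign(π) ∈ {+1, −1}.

Orbit of 46 under x↦104x: [46, 34, 36, 119, 1, 104, 66]… (length divides ord_125(104)).
Cycle type of π: 50×2 + 10×2 + 2×2 + 1; total 7 cycles.
sign(π) = (−1)^{n − #cycles} = (−1)^{125−7} = (−1)^118 = +1.

+1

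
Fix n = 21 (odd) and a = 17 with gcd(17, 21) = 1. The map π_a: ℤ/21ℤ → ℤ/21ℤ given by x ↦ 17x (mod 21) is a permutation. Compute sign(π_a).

Start at x=17: 17 → 16 → 20 → 4 → 5 → 1 → 17 (one orbit).
Decompose π into cycles: lengths [6, 6, 6, 2, 1] (5 cycles, including the fixed point 0).
n − c = 21 − 5 = 16; sign = (−1)^16 = +1.

+1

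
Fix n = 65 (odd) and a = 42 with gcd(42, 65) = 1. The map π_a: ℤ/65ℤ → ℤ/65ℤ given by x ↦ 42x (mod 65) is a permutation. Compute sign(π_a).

Start at x=48: 48 → 1 → 42 → 9 → 53 → 16 → 22 → … (one orbit).
π_42 has 10 disjoint cycles with lengths [12, 12, 12, 12, 4, 3, 3, 3, 3, 1] on {0,…,64}.
With 10 cycles on 65 points, sign = (−1)^{65−10} = -1.
Via Zolotarev, sign(π_{42}) = (42|65) = -1.

-1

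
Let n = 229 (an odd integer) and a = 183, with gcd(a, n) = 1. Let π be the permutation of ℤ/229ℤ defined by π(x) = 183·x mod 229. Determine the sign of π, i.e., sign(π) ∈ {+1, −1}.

+1

Start at x=51: 51 → 173 → 57 → 126 → 158 → 60 → 217 → … (one orbit).
Decompose π into cycles: lengths [57, 57, 57, 57, 1] (5 cycles, including the fixed point 0).
Σ(ℓ_i−1) = 229−5 = 224; sign = (−1)^224 = +1.
Via Zolotarev, sign(π_{183}) = (183|229) = +1.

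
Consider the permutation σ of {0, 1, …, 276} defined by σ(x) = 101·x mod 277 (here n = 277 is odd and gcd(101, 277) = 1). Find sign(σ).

-1

Start at x=47: 47 → 38 → 237 → 115 → 258 → 20 → 81 → … (one orbit).
2 cycles of lengths [276, 1].
277 − 2 = 275 transpositions; sign(π) = (−1)^275 = -1.
The Jacobi symbol (101|277) = -1 (Zolotarev) agrees.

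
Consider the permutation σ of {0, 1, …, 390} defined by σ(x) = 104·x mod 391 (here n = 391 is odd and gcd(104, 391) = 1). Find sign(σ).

Trace 246: π^k(246) = [246, 169, 372, 370, 162, 35, 121] for k=0..6.
Cycle type of π: 88×4 + 11×2 + 8×2 + 1; total 9 cycles.
391 − 9 = 382 transpositions; sign(π) = (−1)^382 = +1.
Check: (104/391) = +1 by Zolotarev.

+1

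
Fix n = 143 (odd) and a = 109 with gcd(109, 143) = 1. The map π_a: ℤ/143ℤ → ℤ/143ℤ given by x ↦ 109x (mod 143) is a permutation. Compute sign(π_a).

Orbit of 1 under x↦109x: [1, 109, 12, 21]… (length divides ord_143(109)).
π_109 has 39 disjoint cycles with lengths [4, 4, 4, 4, 4, 4, 4, 4, 4, 4, 4, 4, 4, 4, 4, 4, 4, 4, 4, 4, 4, 4, 4, 4, 4, 4, 4, 4, 4, 4, 4, 4, 4, 2, 2, 2, 2, 2, 1] on {0,…,142}.
n − c = 143 − 39 = 104; sign = (−1)^104 = +1.

+1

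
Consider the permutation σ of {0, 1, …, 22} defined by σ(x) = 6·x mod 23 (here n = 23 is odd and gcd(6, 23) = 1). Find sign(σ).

+1

Trace 9: π^k(9) = [9, 8, 2, 12, 3, 18, 16] for k=0..6.
π_6 has 3 disjoint cycles with lengths [11, 11, 1] on {0,…,22}.
Σ(ℓ_i−1) = 23−3 = 20; sign = (−1)^20 = +1.
(6|23)_J = +1 (Zolotarev's lemma cross-check).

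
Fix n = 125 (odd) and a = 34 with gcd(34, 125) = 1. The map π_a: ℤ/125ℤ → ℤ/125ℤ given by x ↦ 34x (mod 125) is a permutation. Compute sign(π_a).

Orbit of 116 under x↦34x: [116, 69, 96, 14, 101, 59, 6]… (length divides ord_125(34)).
π_34 has 7 disjoint cycles with lengths [50, 50, 10, 10, 2, 2, 1] on {0,…,124}.
125 − 7 = 118 transpositions; sign(π) = (−1)^118 = +1.
(34|125)_J = +1 (Zolotarev's lemma cross-check).

+1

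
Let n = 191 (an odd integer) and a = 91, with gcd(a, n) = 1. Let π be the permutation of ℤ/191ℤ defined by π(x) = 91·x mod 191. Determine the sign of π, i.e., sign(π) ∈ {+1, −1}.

Start at x=7: 7 → 64 → 94 → 150 → 89 → 77 → 131 → … (one orbit).
Decompose π into cycles: lengths [190, 1] (2 cycles, including the fixed point 0).
With 2 cycles on 191 points, sign = (−1)^{191−2} = -1.

-1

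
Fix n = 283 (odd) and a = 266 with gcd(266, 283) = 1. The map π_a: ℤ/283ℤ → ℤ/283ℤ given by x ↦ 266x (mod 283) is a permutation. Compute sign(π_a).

Orbit of 40 under x↦266x: [40, 169, 240, 165, 25, 141, 150]… (length divides ord_283(266)).
Decompose π into cycles: lengths [141, 141, 1] (3 cycles, including the fixed point 0).
Σ(ℓ_i−1) = 283−3 = 280; sign = (−1)^280 = +1.
(266|283)_J = +1 (Zolotarev's lemma cross-check).

+1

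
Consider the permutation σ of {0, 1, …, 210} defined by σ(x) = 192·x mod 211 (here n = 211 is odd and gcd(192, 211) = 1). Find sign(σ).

-1

Orbit of 137 under x↦192x: [137, 140, 83, 111, 1, 192, 150]… (length divides ord_211(192)).
The orbit structure of x ↦ 192x mod 211: 8 orbits of sizes [30, 30, 30, 30, 30, 30, 30, 1].
8 cycles on 211: each ℓ→(−1)^(ℓ−1), product (−1)^203 = -1.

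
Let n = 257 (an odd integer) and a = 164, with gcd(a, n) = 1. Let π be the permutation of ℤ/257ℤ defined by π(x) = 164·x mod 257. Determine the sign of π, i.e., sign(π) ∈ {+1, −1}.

Trace 130: π^k(130) = [130, 246, 252, 208, 188, 249, 230] for k=0..6.
Decompose π into cycles: lengths [256, 1] (2 cycles, including the fixed point 0).
sign(π) = (−1)^{n − #cycles} = (−1)^{257−2} = (−1)^255 = -1.
Check: (164/257) = -1 by Zolotarev.

-1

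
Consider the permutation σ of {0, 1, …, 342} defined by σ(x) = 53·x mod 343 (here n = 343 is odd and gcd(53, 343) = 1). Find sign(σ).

Start at x=204: 204 → 179 → 226 → 316 → 284 → 303 → 281 → … (one orbit).
π_53 has 7 disjoint cycles with lengths [147, 147, 21, 21, 3, 3, 1] on {0,…,342}.
343 − 7 = 336 transpositions; sign(π) = (−1)^336 = +1.
Check: (53/343) = +1 by Zolotarev.

+1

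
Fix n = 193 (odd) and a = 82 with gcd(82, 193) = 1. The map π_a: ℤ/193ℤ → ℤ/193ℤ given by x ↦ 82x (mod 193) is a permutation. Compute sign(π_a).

-1

Orbit of 143 under x↦82x: [143, 146, 6, 106, 7, 188, 169]… (length divides ord_193(82)).
The orbit structure of x ↦ 82x mod 193: 2 orbits of sizes [192, 1].
193 − 2 = 191 transpositions; sign(π) = (−1)^191 = -1.
Zolotarev: (82|193) = -1, matching the cycle-count sign.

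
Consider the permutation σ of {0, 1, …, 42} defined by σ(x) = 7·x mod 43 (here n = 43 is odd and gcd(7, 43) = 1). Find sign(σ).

Trace 36: π^k(36) = [36, 37, 1, 7, 6, 42] for k=0..5.
π_7 has 8 disjoint cycles with lengths [6, 6, 6, 6, 6, 6, 6, 1] on {0,…,42}.
With 8 cycles on 43 points, sign = (−1)^{43−8} = -1.
(7|43)_J = -1 (Zolotarev's lemma cross-check).

-1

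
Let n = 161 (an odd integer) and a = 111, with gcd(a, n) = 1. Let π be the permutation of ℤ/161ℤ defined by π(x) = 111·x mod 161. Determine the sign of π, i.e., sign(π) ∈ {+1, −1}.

Orbit of 153 under x↦111x: [153, 78, 125, 29, 160, 50, 76]… (length divides ord_161(111)).
11 cycles of lengths [22, 22, 22, 22, 22, 22, 22, 2, 2, 2, 1].
161 − 11 = 150 transpositions; sign(π) = (−1)^150 = +1.

+1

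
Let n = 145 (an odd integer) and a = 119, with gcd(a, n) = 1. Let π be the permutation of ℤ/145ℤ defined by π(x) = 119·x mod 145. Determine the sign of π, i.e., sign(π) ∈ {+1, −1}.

Orbit of 71 under x↦119x: [71, 39, 1, 119, 96, 114, 81]… (length divides ord_145(119)).
Decompose π into cycles: lengths [28, 28, 28, 28, 28, 2, 2, 1] (8 cycles, including the fixed point 0).
Σ(ℓ_i−1) = 145−8 = 137; sign = (−1)^137 = -1.
Via Zolotarev, sign(π_{119}) = (119|145) = -1.

-1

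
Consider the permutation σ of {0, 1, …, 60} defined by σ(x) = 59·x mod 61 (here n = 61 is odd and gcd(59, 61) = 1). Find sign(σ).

Trace 39: π^k(39) = [39, 44, 34, 54, 14, 33, 56] for k=0..6.
The orbit structure of x ↦ 59x mod 61: 2 orbits of sizes [60, 1].
2 cycles on 61: each ℓ→(−1)^(ℓ−1), product (−1)^59 = -1.
(59|61)_J = -1 (Zolotarev's lemma cross-check).

-1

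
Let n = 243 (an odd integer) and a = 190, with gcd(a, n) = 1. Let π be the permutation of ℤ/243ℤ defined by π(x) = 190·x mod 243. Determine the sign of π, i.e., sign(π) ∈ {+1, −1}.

+1

Start at x=217: 217 → 163 → 109 → 55 → 1 → 190 → 136 → … (one orbit).
The orbit structure of x ↦ 190x mod 243: 63 orbits of sizes [9, 9, 9, 9, 9, 9, 9, 9, 9, 9, 9, 9, 9, 9, 9, 9, 9, 9, 3, 3, 3, 3, 3, 3, 3, 3, 3, 3, 3, 3, 3, 3, 3, 3, 3, 3, 1, 1, 1, 1, 1, 1, 1, 1, 1, 1, 1, 1, 1, 1, 1, 1, 1, 1, 1, 1, 1, 1, 1, 1, 1, 1, 1].
243 − 63 = 180 transpositions; sign(π) = (−1)^180 = +1.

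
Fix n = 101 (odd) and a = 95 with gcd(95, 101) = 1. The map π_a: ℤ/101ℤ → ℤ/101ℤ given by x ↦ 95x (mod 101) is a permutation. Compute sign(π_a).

Start at x=87: 87 → 84 → 1 → 95 → 36 → 87 (one orbit).
21 cycles of lengths [5, 5, 5, 5, 5, 5, 5, 5, 5, 5, 5, 5, 5, 5, 5, 5, 5, 5, 5, 5, 1].
sign(π) = (−1)^{n − #cycles} = (−1)^{101−21} = (−1)^80 = +1.
(95|101)_J = +1 (Zolotarev's lemma cross-check).

+1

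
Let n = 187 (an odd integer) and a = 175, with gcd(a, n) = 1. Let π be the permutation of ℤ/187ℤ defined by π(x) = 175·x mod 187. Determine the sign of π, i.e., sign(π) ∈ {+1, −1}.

+1

Start at x=1: 1 → 175 → 144 → 142 → 166 → 65 → 155 → … (one orbit).
Cycle lengths of π_175 on ℤ/187ℤ: [16, 16, 16, 16, 16, 16, 16, 16, 16, 16, 16, 2, 2, 2, 2, 2, 1]; 17 cycles in total.
187 − 17 = 170 transpositions; sign(π) = (−1)^170 = +1.
Zolotarev: (175|187) = +1, matching the cycle-count sign.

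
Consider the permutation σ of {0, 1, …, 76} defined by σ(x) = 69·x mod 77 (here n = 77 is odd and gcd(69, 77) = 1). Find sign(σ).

Trace 69: π^k(69) = [69, 64, 27, 15, 34, 36, 20] for k=0..6.
π_69 has 12 disjoint cycles with lengths [10, 10, 10, 10, 10, 10, 5, 5, 2, 2, 2, 1] on {0,…,76}.
With 12 cycles on 77 points, sign = (−1)^{77−12} = -1.
(69|77)_J = -1 (Zolotarev's lemma cross-check).

-1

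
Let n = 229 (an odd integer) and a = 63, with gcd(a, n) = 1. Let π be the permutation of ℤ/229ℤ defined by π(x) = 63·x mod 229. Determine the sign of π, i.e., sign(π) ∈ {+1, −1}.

Trace 4: π^k(4) = [4, 23, 75, 145, 204, 28, 161] for k=0..6.
Decompose π into cycles: lengths [228, 1] (2 cycles, including the fixed point 0).
With 2 cycles on 229 points, sign = (−1)^{229−2} = -1.
Via Zolotarev, sign(π_{63}) = (63|229) = -1.

-1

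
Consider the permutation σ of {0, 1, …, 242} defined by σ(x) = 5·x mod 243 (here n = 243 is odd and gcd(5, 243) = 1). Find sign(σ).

Orbit of 41 under x↦5x: [41, 205, 53, 22, 110, 64, 77]… (length divides ord_243(5)).
6 cycles of lengths [162, 54, 18, 6, 2, 1].
With 6 cycles on 243 points, sign = (−1)^{243−6} = -1.
(5|243)_J = -1 (Zolotarev's lemma cross-check).

-1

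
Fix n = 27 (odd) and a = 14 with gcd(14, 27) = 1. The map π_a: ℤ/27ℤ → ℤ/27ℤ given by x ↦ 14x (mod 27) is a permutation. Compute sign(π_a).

Orbit of 26 under x↦14x: [26, 13, 20, 10, 5, 16, 8]… (length divides ord_27(14)).
Cycle type of π: 18 + 6 + 2 + 1; total 4 cycles.
With 4 cycles on 27 points, sign = (−1)^{27−4} = -1.

-1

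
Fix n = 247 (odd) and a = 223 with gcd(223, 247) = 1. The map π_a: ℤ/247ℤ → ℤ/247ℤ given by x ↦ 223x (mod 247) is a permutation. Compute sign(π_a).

Start at x=31: 31 → 244 → 72 → 1 → 223 → 82 → 8 → … (one orbit).
Decompose π into cycles: lengths [36, 36, 36, 36, 36, 36, 18, 12, 1] (9 cycles, including the fixed point 0).
n − c = 247 − 9 = 238; sign = (−1)^238 = +1.

+1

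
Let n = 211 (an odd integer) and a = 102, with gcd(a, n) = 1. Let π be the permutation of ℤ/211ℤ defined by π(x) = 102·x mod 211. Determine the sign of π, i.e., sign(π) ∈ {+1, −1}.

Orbit of 203 under x↦102x: [203, 28, 113, 132, 171, 140, 143]… (length divides ord_211(102)).
Decompose π into cycles: lengths [70, 70, 70, 1] (4 cycles, including the fixed point 0).
Σ(ℓ_i−1) = 211−4 = 207; sign = (−1)^207 = -1.
The Jacobi symbol (102|211) = -1 (Zolotarev) agrees.

-1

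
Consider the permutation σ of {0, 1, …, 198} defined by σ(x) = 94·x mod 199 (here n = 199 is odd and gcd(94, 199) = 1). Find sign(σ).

Trace 53: π^k(53) = [53, 7, 61, 162, 104, 25, 161] for k=0..6.
Cycle lengths of π_94 on ℤ/199ℤ: [99, 99, 1]; 3 cycles in total.
sign(π) = (−1)^{n − #cycles} = (−1)^{199−3} = (−1)^196 = +1.
The Jacobi symbol (94|199) = +1 (Zolotarev) agrees.

+1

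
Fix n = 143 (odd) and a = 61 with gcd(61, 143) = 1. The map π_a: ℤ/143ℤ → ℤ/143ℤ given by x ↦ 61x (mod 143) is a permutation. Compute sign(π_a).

-1

Start at x=139: 139 → 42 → 131 → 126 → 107 → 92 → 35 → … (one orbit).
The orbit structure of x ↦ 61x mod 143: 10 orbits of sizes [30, 30, 30, 30, 10, 3, 3, 3, 3, 1].
Σ(ℓ_i−1) = 143−10 = 133; sign = (−1)^133 = -1.
Check: (61/143) = -1 by Zolotarev.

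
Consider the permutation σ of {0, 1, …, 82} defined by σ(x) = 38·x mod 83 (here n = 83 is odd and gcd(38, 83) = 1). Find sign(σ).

+1

Trace 75: π^k(75) = [75, 28, 68, 11, 3, 31, 16] for k=0..6.
Cycle lengths of π_38 on ℤ/83ℤ: [41, 41, 1]; 3 cycles in total.
Σ(ℓ_i−1) = 83−3 = 80; sign = (−1)^80 = +1.
Check: (38/83) = +1 by Zolotarev.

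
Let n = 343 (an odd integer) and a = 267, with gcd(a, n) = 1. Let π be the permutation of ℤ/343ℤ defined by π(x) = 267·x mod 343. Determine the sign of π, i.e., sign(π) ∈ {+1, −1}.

Orbit of 232 under x↦267x: [232, 204, 274, 99, 22, 43, 162]… (length divides ord_343(267)).
19 cycles of lengths [49, 49, 49, 49, 49, 49, 7, 7, 7, 7, 7, 7, 1, 1, 1, 1, 1, 1, 1].
n − c = 343 − 19 = 324; sign = (−1)^324 = +1.
Via Zolotarev, sign(π_{267}) = (267|343) = +1.

+1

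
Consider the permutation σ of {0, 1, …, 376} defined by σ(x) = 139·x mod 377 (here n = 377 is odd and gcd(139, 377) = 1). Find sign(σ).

Orbit of 94 under x↦139x: [94, 248, 165, 315, 53, 204, 81]… (length divides ord_377(139)).
Cycle lengths of π_139 on ℤ/377ℤ: [21, 21, 21, 21, 21, 21, 21, 21, 21, 21, 21, 21, 21, 21, 21, 21, 7, 7, 7, 7, 3, 3, 3, 3, 1]; 25 cycles in total.
sign(π) = (−1)^{n − #cycles} = (−1)^{377−25} = (−1)^352 = +1.
The Jacobi symbol (139|377) = +1 (Zolotarev) agrees.

+1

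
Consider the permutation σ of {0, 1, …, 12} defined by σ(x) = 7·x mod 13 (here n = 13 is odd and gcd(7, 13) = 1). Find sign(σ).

Orbit of 1 under x↦7x: [1, 7, 10, 5, 9, 11, 12]… (length divides ord_13(7)).
The orbit structure of x ↦ 7x mod 13: 2 orbits of sizes [12, 1].
Σ(ℓ_i−1) = 13−2 = 11; sign = (−1)^11 = -1.
Check: (7/13) = -1 by Zolotarev.

-1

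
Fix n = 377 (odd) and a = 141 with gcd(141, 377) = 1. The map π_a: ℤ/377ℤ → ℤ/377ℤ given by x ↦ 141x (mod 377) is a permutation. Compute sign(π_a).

-1

Orbit of 219 under x↦141x: [219, 342, 343, 107, 7, 233, 54]… (length divides ord_377(141)).
π_141 has 10 disjoint cycles with lengths [84, 84, 84, 84, 12, 7, 7, 7, 7, 1] on {0,…,376}.
sign(π) = (−1)^{n − #cycles} = (−1)^{377−10} = (−1)^367 = -1.
Check: (141/377) = -1 by Zolotarev.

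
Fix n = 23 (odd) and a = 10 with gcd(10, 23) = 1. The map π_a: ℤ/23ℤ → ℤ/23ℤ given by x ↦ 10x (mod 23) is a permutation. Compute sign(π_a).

-1

Orbit of 3 under x↦10x: [3, 7, 1, 10, 8, 11, 18]… (length divides ord_23(10)).
π_10 has 2 disjoint cycles with lengths [22, 1] on {0,…,22}.
2 cycles on 23: each ℓ→(−1)^(ℓ−1), product (−1)^21 = -1.
(10|23)_J = -1 (Zolotarev's lemma cross-check).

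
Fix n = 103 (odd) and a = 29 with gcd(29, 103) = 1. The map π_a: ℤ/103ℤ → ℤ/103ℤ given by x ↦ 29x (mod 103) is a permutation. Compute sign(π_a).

Trace 58: π^k(58) = [58, 34, 59, 63, 76, 41, 56] for k=0..6.
Cycle type of π: 51×2 + 1; total 3 cycles.
n − c = 103 − 3 = 100; sign = (−1)^100 = +1.
The Jacobi symbol (29|103) = +1 (Zolotarev) agrees.

+1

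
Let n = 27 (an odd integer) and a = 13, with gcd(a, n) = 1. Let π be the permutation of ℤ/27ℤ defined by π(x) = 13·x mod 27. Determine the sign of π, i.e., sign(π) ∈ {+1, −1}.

Trace 13: π^k(13) = [13, 7, 10, 22, 16, 19, 4] for k=0..6.
Decompose π into cycles: lengths [9, 9, 3, 3, 1, 1, 1] (7 cycles, including the fixed point 0).
With 7 cycles on 27 points, sign = (−1)^{27−7} = +1.

+1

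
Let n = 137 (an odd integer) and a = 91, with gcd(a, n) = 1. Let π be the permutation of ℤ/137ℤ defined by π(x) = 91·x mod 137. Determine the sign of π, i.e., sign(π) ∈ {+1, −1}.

Orbit of 11 under x↦91x: [11, 42, 123, 96, 105, 102, 103]… (length divides ord_137(91)).
π_91 has 2 disjoint cycles with lengths [136, 1] on {0,…,136}.
sign(π) = (−1)^{n − #cycles} = (−1)^{137−2} = (−1)^135 = -1.
Check: (91/137) = -1 by Zolotarev.

-1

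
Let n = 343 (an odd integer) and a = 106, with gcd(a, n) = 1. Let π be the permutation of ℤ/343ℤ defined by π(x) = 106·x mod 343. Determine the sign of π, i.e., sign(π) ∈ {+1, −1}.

Start at x=239: 239 → 295 → 57 → 211 → 71 → 323 → 281 → … (one orbit).
Decompose π into cycles: lengths [49, 49, 49, 49, 49, 49, 7, 7, 7, 7, 7, 7, 1, 1, 1, 1, 1, 1, 1] (19 cycles, including the fixed point 0).
With 19 cycles on 343 points, sign = (−1)^{343−19} = +1.

+1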